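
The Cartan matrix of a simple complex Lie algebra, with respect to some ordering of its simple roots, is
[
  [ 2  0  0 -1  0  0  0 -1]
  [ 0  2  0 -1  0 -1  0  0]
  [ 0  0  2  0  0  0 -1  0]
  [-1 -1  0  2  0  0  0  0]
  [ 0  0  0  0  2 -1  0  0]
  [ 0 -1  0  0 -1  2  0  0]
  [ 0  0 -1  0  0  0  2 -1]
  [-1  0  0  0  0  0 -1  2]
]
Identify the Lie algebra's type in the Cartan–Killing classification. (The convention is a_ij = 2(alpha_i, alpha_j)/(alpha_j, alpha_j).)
A_8

The matrix has rank 8 with 2's on the diagonal. Reading the off-diagonal entries as Dynkin edges (a single edge where a_ij = a_ji = -1; a double or triple edge where a_ij * a_ji = 2 or 3), the diagram is a chain of 8 nodes with single edges (A_8). One simple-root ordering that puts it in standard form is (alpha_3, alpha_7, alpha_8, alpha_1, alpha_4, alpha_2, alpha_6, alpha_5). So the algebra is type A_8, i.e. sl(9).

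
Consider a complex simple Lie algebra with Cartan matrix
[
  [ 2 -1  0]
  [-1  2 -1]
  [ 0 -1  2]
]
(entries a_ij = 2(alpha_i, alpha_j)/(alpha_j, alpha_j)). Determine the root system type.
type A_3

The matrix has rank 3 with 2's on the diagonal. Reading the off-diagonal entries as Dynkin edges (a single edge where a_ij = a_ji = -1; a double or triple edge where a_ij * a_ji = 2 or 3), the diagram is a chain of 3 nodes with single edges (A_3). One simple-root ordering that puts it in standard form is (alpha_1, alpha_2, alpha_3). So the algebra is type A_3, i.e. sl(4).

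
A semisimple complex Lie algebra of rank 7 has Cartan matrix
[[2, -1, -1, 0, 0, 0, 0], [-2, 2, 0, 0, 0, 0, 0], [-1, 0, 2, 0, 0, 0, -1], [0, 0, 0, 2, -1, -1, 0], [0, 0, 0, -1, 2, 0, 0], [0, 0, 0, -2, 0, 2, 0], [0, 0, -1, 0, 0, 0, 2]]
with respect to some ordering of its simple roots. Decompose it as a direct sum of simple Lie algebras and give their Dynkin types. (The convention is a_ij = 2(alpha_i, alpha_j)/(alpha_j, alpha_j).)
C3 + C4

The diagram associated to this matrix has two connected components: the simple roots {alpha_4, alpha_5, alpha_6} form a chain of 3 nodes with a double edge at one end; the terminal node there is the unique long simple root (C_3), and {alpha_1, alpha_2, alpha_3, alpha_7} form a chain of 4 nodes with a double edge at one end; the terminal node there is the unique long simple root (C_4). A semisimple Lie algebra decomposes uniquely as the direct sum of simple ideals, one per connected component of its Dynkin diagram, so g ≅ C_3 ⊕ C_4 (dimension 21 + 36 = 57).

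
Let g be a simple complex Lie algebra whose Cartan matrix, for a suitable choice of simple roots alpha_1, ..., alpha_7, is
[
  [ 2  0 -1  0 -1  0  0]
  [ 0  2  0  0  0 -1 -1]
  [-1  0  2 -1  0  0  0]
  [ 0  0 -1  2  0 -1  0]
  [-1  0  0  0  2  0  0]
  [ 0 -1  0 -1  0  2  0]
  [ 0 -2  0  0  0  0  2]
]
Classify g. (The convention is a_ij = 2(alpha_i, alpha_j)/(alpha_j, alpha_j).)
type C_7

The matrix has rank 7 with 2's on the diagonal. Reading the off-diagonal entries as Dynkin edges (a single edge where a_ij = a_ji = -1; a double or triple edge where a_ij * a_ji = 2 or 3), the diagram is a chain of 7 nodes with a double edge at one end; the terminal node there is the unique long simple root (C_7). One simple-root ordering that puts it in standard form is (alpha_5, alpha_1, alpha_3, alpha_4, alpha_6, alpha_2, alpha_7). So the algebra is type C_7, i.e. sp(14).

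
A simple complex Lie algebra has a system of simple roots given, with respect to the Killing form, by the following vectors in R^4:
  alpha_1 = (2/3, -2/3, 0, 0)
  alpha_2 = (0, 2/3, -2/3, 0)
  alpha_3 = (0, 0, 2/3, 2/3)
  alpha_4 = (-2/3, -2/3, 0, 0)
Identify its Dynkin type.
Compute the Cartan integers a_ij = 2(alpha_i, alpha_j)/(alpha_j, alpha_j); the resulting 4x4 Cartan matrix is
[[2, -1, 0, 0], [-1, 2, -1, -1], [0, -1, 2, 0], [0, -1, 0, 2]].
All simple roots have the same length, so the diagram is simply laced. The associated Dynkin diagram is a chain of 2 nodes with a fork of two nodes at one end (D_4), so the type is D_4 (the algebra so(8)).

D_4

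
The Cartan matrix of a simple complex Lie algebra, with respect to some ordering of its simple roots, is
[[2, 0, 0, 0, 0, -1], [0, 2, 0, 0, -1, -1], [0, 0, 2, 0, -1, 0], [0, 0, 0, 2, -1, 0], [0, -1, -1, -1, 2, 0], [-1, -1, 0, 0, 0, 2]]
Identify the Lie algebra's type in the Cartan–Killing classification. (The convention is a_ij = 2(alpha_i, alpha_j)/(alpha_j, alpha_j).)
The matrix has rank 6 with 2's on the diagonal. Reading the off-diagonal entries as Dynkin edges (a single edge where a_ij = a_ji = -1; a double or triple edge where a_ij * a_ji = 2 or 3), the diagram is a chain of 4 nodes with a fork of two nodes at one end (D_6). One simple-root ordering that puts it in standard form is (alpha_1, alpha_6, alpha_2, alpha_5, alpha_4, alpha_3). So the algebra is type D_6, i.e. so(12).

D_6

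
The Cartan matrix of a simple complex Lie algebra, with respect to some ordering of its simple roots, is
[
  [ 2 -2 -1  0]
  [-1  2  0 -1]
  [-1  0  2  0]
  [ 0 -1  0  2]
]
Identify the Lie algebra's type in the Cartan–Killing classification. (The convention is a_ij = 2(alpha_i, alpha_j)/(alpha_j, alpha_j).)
The matrix has rank 4 with 2's on the diagonal. Reading the off-diagonal entries as Dynkin edges (a single edge where a_ij = a_ji = -1; a double or triple edge where a_ij * a_ji = 2 or 3), the diagram is a chain of 4 nodes with a double edge between the middle two (F_4). One simple-root ordering that puts it in standard form is (alpha_3, alpha_1, alpha_2, alpha_4). So the algebra is type F_4.

F_4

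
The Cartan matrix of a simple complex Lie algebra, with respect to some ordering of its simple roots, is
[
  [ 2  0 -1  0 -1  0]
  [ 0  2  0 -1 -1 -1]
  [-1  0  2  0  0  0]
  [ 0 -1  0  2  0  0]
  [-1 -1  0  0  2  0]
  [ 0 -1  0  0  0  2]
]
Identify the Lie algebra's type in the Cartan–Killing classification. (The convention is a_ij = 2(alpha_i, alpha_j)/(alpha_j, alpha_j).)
The matrix has rank 6 with 2's on the diagonal. Reading the off-diagonal entries as Dynkin edges (a single edge where a_ij = a_ji = -1; a double or triple edge where a_ij * a_ji = 2 or 3), the diagram is a chain of 4 nodes with a fork of two nodes at one end (D_6). One simple-root ordering that puts it in standard form is (alpha_3, alpha_1, alpha_5, alpha_2, alpha_6, alpha_4). So the algebra is type D_6, i.e. so(12).

D_6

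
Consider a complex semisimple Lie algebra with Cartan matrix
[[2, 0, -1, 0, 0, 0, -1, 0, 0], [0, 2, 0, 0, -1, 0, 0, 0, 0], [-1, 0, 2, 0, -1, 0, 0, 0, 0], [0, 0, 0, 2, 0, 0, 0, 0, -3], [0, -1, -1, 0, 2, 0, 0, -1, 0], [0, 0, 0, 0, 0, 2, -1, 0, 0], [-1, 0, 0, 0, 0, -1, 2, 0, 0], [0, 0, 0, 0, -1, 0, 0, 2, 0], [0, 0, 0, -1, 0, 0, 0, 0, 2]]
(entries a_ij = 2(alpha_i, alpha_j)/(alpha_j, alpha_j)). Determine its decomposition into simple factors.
D_7 (so(14)) ⊕ G_2

The diagram associated to this matrix has two connected components: the simple roots {alpha_1, alpha_2, alpha_3, alpha_5, alpha_6, alpha_7, alpha_8} form a chain of 5 nodes with a fork of two nodes at one end (D_7), and {alpha_4, alpha_9} form two nodes joined by a triple edge (G_2). A semisimple Lie algebra decomposes uniquely as the direct sum of simple ideals, one per connected component of its Dynkin diagram, so g ≅ D_7 ⊕ G_2 (dimension 91 + 14 = 105).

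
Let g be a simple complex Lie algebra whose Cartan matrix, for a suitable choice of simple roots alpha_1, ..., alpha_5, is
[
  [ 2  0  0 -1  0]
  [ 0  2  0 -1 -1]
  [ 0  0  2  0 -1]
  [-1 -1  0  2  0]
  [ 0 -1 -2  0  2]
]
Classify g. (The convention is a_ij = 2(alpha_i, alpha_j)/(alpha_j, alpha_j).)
The matrix has rank 5 with 2's on the diagonal. Reading the off-diagonal entries as Dynkin edges (a single edge where a_ij = a_ji = -1; a double or triple edge where a_ij * a_ji = 2 or 3), the diagram is a chain of 5 nodes with a double edge at one end; the terminal node there is the unique short simple root (B_5). One simple-root ordering that puts it in standard form is (alpha_1, alpha_4, alpha_2, alpha_5, alpha_3). So the algebra is type B_5, i.e. so(11).

B5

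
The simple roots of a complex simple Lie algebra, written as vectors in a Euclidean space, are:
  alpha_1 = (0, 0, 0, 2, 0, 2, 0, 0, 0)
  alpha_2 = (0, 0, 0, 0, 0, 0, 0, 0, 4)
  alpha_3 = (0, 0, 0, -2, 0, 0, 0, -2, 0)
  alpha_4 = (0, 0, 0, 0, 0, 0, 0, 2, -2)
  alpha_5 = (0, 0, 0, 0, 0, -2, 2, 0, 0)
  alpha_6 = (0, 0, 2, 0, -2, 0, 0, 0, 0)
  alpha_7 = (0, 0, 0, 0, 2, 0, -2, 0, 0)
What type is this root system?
Compute the Cartan integers a_ij = 2(alpha_i, alpha_j)/(alpha_j, alpha_j); the resulting 7x7 Cartan matrix is
[[2, 0, -1, 0, -1, 0, 0], [0, 2, 0, -2, 0, 0, 0], [-1, 0, 2, -1, 0, 0, 0], [0, -1, -1, 2, 0, 0, 0], [-1, 0, 0, 0, 2, 0, -1], [0, 0, 0, 0, 0, 2, -1], [0, 0, 0, 0, -1, -1, 2]].
The roots have two lengths (squared-length ratio 2:1); the short ones are alpha_{1,3,4,5,6,7}. The associated Dynkin diagram is a chain of 7 nodes with a double edge at one end; the terminal node there is the unique long simple root (C_7), so the type is C_7 (the algebra sp(14)).

type C_7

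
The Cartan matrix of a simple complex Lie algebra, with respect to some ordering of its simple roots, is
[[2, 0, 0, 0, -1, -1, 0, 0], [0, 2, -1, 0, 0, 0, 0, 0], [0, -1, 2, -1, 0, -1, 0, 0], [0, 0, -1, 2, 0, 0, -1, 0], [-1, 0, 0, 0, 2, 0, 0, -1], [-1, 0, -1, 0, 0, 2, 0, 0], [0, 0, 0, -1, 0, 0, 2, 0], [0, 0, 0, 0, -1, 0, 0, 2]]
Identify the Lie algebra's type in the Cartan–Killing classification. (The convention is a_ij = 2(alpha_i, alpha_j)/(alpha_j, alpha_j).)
E_8

The matrix has rank 8 with 2's on the diagonal. Reading the off-diagonal entries as Dynkin edges (a single edge where a_ij = a_ji = -1; a double or triple edge where a_ij * a_ji = 2 or 3), the diagram is a chain of 7 nodes with one extra node attached to the third node from one end (E_8). One simple-root ordering that puts it in standard form is (alpha_7, alpha_2, alpha_4, alpha_3, alpha_6, alpha_1, alpha_5, alpha_8). So the algebra is type E_8.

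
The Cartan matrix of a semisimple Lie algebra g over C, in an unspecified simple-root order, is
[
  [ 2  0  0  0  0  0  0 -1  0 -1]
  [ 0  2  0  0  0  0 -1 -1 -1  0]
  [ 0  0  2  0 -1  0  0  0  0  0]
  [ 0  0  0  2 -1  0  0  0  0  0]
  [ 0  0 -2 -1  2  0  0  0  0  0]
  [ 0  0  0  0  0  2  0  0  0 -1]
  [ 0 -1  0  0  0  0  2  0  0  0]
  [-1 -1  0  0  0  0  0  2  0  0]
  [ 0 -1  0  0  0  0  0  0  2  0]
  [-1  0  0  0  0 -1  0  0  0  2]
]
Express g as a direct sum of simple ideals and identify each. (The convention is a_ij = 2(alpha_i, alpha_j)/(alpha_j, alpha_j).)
The diagram associated to this matrix has two connected components: the simple roots {alpha_3, alpha_4, alpha_5} form a chain of 3 nodes with a double edge at one end; the terminal node there is the unique short simple root (B_3), and {alpha_1, alpha_2, alpha_6, alpha_7, alpha_8, alpha_9, alpha_10} form a chain of 5 nodes with a fork of two nodes at one end (D_7). A semisimple Lie algebra decomposes uniquely as the direct sum of simple ideals, one per connected component of its Dynkin diagram, so g ≅ B_3 ⊕ D_7 (dimension 21 + 91 = 112).

type B_3 ⊕ type D_7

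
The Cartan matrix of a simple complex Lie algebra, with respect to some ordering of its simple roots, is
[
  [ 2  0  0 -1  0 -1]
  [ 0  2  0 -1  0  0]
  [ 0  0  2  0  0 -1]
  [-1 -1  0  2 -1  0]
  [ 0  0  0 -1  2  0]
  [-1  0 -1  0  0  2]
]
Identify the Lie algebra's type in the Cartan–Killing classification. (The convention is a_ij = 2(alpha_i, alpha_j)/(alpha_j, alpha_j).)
D_6 (so(12))

The matrix has rank 6 with 2's on the diagonal. Reading the off-diagonal entries as Dynkin edges (a single edge where a_ij = a_ji = -1; a double or triple edge where a_ij * a_ji = 2 or 3), the diagram is a chain of 4 nodes with a fork of two nodes at one end (D_6). One simple-root ordering that puts it in standard form is (alpha_3, alpha_6, alpha_1, alpha_4, alpha_5, alpha_2). So the algebra is type D_6, i.e. so(12).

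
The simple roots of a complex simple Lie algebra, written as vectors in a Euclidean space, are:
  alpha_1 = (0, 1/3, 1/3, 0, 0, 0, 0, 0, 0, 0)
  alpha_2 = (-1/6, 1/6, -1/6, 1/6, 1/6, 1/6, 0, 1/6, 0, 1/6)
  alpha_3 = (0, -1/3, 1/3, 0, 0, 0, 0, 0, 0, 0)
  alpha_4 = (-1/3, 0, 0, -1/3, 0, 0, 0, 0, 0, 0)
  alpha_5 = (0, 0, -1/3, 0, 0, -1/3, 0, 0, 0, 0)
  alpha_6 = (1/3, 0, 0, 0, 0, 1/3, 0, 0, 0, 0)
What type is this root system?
Compute the Cartan integers a_ij = 2(alpha_i, alpha_j)/(alpha_j, alpha_j); the resulting 6x6 Cartan matrix is
[[2, 0, 0, 0, -1, 0], [0, 2, -1, 0, 0, 0], [0, -1, 2, 0, -1, 0], [0, 0, 0, 2, 0, -1], [-1, 0, -1, 0, 2, -1], [0, 0, 0, -1, -1, 2]].
All simple roots have the same length, so the diagram is simply laced. The associated Dynkin diagram is a chain of 5 nodes with one extra node attached to the third node from one end (E_6), so the type is E_6.

E_6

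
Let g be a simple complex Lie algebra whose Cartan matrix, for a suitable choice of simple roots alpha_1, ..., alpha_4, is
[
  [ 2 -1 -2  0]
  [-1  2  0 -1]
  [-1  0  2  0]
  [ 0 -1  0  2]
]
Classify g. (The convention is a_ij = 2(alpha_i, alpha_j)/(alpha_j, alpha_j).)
B_4

The matrix has rank 4 with 2's on the diagonal. Reading the off-diagonal entries as Dynkin edges (a single edge where a_ij = a_ji = -1; a double or triple edge where a_ij * a_ji = 2 or 3), the diagram is a chain of 4 nodes with a double edge at one end; the terminal node there is the unique short simple root (B_4). One simple-root ordering that puts it in standard form is (alpha_4, alpha_2, alpha_1, alpha_3). So the algebra is type B_4, i.e. so(9).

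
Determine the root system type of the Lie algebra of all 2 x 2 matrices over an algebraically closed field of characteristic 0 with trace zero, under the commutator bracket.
type A_1

This is sl(2), which has dimension 2^2 - 1 = 3 and rank 2 - 1 = 1 (a Cartan subalgebra is the diagonal traceless matrices). In the classification of classical Lie algebras, the special linear algebra sl(n+1) has type A_n; here n = 1, so the Dynkin diagram is a chain of 1 nodes with single edges (A_1). Hence the type is A_1.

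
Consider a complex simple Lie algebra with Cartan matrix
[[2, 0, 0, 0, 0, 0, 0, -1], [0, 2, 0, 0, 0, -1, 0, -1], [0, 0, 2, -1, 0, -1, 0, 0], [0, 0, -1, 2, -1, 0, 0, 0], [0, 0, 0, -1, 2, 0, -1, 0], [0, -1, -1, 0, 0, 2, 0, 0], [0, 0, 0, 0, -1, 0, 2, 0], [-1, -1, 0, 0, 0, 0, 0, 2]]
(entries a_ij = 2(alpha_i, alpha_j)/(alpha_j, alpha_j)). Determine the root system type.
The matrix has rank 8 with 2's on the diagonal. Reading the off-diagonal entries as Dynkin edges (a single edge where a_ij = a_ji = -1; a double or triple edge where a_ij * a_ji = 2 or 3), the diagram is a chain of 8 nodes with single edges (A_8). One simple-root ordering that puts it in standard form is (alpha_7, alpha_5, alpha_4, alpha_3, alpha_6, alpha_2, alpha_8, alpha_1). So the algebra is type A_8, i.e. sl(9).

type A_8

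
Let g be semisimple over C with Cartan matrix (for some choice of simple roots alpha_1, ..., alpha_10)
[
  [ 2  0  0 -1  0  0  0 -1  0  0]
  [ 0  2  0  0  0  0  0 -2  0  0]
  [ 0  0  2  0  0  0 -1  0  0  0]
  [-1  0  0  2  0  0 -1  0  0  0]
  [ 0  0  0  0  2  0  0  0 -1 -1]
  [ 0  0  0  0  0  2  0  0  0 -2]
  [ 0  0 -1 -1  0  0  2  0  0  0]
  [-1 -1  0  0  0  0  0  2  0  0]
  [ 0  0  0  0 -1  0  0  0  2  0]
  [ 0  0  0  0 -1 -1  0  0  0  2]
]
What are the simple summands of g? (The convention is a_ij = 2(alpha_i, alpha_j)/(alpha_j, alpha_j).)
The diagram associated to this matrix has two connected components: the simple roots {alpha_5, alpha_6, alpha_9, alpha_10} form a chain of 4 nodes with a double edge at one end; the terminal node there is the unique long simple root (C_4), and {alpha_1, alpha_2, alpha_3, alpha_4, alpha_7, alpha_8} form a chain of 6 nodes with a double edge at one end; the terminal node there is the unique long simple root (C_6). A semisimple Lie algebra decomposes uniquely as the direct sum of simple ideals, one per connected component of its Dynkin diagram, so g ≅ C_4 ⊕ C_6 (dimension 36 + 78 = 114).

C4 + C6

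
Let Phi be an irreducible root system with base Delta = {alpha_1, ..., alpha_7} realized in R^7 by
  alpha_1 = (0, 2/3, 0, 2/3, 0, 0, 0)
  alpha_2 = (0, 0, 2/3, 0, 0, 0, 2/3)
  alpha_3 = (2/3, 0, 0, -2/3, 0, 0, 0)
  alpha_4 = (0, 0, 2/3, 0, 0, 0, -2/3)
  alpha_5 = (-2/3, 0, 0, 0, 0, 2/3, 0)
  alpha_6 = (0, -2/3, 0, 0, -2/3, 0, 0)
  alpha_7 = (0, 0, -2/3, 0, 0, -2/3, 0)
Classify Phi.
Compute the Cartan integers a_ij = 2(alpha_i, alpha_j)/(alpha_j, alpha_j); the resulting 7x7 Cartan matrix is
[[2, 0, -1, 0, 0, -1, 0], [0, 2, 0, 0, 0, 0, -1], [-1, 0, 2, 0, -1, 0, 0], [0, 0, 0, 2, 0, 0, -1], [0, 0, -1, 0, 2, 0, -1], [-1, 0, 0, 0, 0, 2, 0], [0, -1, 0, -1, -1, 0, 2]].
All simple roots have the same length, so the diagram is simply laced. The associated Dynkin diagram is a chain of 5 nodes with a fork of two nodes at one end (D_7), so the type is D_7 (the algebra so(14)).

D7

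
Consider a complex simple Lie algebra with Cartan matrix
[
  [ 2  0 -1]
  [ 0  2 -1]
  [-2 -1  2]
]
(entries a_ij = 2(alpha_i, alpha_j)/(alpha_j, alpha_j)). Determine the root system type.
B3

The matrix has rank 3 with 2's on the diagonal. Reading the off-diagonal entries as Dynkin edges (a single edge where a_ij = a_ji = -1; a double or triple edge where a_ij * a_ji = 2 or 3), the diagram is a chain of 3 nodes with a double edge at one end; the terminal node there is the unique short simple root (B_3). One simple-root ordering that puts it in standard form is (alpha_2, alpha_3, alpha_1). So the algebra is type B_3, i.e. so(7).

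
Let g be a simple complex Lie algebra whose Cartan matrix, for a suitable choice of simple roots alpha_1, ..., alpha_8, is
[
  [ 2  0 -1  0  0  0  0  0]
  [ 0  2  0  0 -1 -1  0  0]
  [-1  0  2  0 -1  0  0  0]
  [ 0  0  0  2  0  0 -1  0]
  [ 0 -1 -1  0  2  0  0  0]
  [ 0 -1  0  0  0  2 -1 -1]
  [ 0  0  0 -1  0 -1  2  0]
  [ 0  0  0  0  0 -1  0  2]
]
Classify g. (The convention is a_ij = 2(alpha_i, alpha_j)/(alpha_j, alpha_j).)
type E_8

The matrix has rank 8 with 2's on the diagonal. Reading the off-diagonal entries as Dynkin edges (a single edge where a_ij = a_ji = -1; a double or triple edge where a_ij * a_ji = 2 or 3), the diagram is a chain of 7 nodes with one extra node attached to the third node from one end (E_8). One simple-root ordering that puts it in standard form is (alpha_4, alpha_8, alpha_7, alpha_6, alpha_2, alpha_5, alpha_3, alpha_1). So the algebra is type E_8.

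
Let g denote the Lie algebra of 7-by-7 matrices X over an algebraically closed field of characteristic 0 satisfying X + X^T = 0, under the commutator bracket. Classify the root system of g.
This is so(7) with 7 odd, which has dimension 7(7-1)/2 = 21 and rank (7-1)/2 = 3. In the classification of classical Lie algebras, the orthogonal algebra so(2n+1) in an odd number of variables has type B_n; here n = 3, so the Dynkin diagram is a chain of 3 nodes with a double edge at one end; the terminal node there is the unique short simple root (B_3). Hence the type is B_3.

B_3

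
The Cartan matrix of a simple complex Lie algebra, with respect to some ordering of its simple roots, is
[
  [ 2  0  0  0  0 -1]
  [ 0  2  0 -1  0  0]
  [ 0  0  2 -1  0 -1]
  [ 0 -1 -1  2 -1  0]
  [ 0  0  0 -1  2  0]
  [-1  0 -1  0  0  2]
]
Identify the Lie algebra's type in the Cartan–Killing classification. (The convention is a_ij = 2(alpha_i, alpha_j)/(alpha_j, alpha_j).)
D_6

The matrix has rank 6 with 2's on the diagonal. Reading the off-diagonal entries as Dynkin edges (a single edge where a_ij = a_ji = -1; a double or triple edge where a_ij * a_ji = 2 or 3), the diagram is a chain of 4 nodes with a fork of two nodes at one end (D_6). One simple-root ordering that puts it in standard form is (alpha_1, alpha_6, alpha_3, alpha_4, alpha_5, alpha_2). So the algebra is type D_6, i.e. so(12).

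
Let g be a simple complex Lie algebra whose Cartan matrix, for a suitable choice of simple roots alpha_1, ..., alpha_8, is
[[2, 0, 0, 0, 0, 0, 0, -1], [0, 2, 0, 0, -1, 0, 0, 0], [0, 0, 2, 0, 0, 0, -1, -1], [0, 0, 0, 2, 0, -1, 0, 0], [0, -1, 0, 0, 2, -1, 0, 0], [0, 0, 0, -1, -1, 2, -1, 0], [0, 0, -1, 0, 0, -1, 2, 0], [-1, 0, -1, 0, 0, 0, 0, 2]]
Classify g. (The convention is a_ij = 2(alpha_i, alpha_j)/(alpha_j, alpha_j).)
The matrix has rank 8 with 2's on the diagonal. Reading the off-diagonal entries as Dynkin edges (a single edge where a_ij = a_ji = -1; a double or triple edge where a_ij * a_ji = 2 or 3), the diagram is a chain of 7 nodes with one extra node attached to the third node from one end (E_8). One simple-root ordering that puts it in standard form is (alpha_2, alpha_4, alpha_5, alpha_6, alpha_7, alpha_3, alpha_8, alpha_1). So the algebra is type E_8.

E8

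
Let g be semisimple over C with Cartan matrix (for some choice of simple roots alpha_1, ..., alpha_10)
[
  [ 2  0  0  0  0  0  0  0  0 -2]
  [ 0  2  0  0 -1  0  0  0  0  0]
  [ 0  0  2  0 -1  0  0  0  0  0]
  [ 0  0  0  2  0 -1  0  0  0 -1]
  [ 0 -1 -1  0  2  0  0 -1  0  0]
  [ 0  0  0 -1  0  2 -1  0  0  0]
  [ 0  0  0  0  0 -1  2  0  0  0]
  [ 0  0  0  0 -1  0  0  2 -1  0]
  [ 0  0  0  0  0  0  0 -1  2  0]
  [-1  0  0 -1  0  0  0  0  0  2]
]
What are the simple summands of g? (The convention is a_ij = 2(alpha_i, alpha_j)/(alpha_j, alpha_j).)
C_5 (sp(10)) + D_5 (so(10))

The diagram associated to this matrix has two connected components: the simple roots {alpha_1, alpha_4, alpha_6, alpha_7, alpha_10} form a chain of 5 nodes with a double edge at one end; the terminal node there is the unique long simple root (C_5), and {alpha_2, alpha_3, alpha_5, alpha_8, alpha_9} form a chain of 3 nodes with a fork of two nodes at one end (D_5). A semisimple Lie algebra decomposes uniquely as the direct sum of simple ideals, one per connected component of its Dynkin diagram, so g ≅ C_5 ⊕ D_5 (dimension 55 + 45 = 100).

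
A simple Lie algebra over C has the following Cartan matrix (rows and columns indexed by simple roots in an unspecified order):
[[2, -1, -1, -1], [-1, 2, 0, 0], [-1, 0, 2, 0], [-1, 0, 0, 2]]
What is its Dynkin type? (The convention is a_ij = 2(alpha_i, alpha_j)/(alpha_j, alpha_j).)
The matrix has rank 4 with 2's on the diagonal. Reading the off-diagonal entries as Dynkin edges (a single edge where a_ij = a_ji = -1; a double or triple edge where a_ij * a_ji = 2 or 3), the diagram is a chain of 2 nodes with a fork of two nodes at one end (D_4). One simple-root ordering that puts it in standard form is (alpha_3, alpha_1, alpha_2, alpha_4). So the algebra is type D_4, i.e. so(8).

D_4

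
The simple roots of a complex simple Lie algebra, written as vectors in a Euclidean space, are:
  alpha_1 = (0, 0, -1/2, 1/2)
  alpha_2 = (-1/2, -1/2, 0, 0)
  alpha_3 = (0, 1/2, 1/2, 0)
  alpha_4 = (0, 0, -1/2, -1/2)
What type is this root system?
D_4 (so(8))

Compute the Cartan integers a_ij = 2(alpha_i, alpha_j)/(alpha_j, alpha_j); the resulting 4x4 Cartan matrix is
[[2, 0, -1, 0], [0, 2, -1, 0], [-1, -1, 2, -1], [0, 0, -1, 2]].
All simple roots have the same length, so the diagram is simply laced. The associated Dynkin diagram is a chain of 2 nodes with a fork of two nodes at one end (D_4), so the type is D_4 (the algebra so(8)).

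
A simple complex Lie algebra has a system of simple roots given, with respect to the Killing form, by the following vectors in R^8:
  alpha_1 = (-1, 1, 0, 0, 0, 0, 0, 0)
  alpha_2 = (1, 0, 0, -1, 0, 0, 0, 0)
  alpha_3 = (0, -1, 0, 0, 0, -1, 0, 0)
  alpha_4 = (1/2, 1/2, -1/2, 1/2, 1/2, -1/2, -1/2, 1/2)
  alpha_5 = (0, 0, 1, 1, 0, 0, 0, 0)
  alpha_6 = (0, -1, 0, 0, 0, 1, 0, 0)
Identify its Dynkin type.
type E_6

Compute the Cartan integers a_ij = 2(alpha_i, alpha_j)/(alpha_j, alpha_j); the resulting 6x6 Cartan matrix is
[[2, -1, -1, 0, 0, -1], [-1, 2, 0, 0, -1, 0], [-1, 0, 2, 0, 0, 0], [0, 0, 0, 2, 0, -1], [0, -1, 0, 0, 2, 0], [-1, 0, 0, -1, 0, 2]].
All simple roots have the same length, so the diagram is simply laced. The associated Dynkin diagram is a chain of 5 nodes with one extra node attached to the third node from one end (E_6), so the type is E_6.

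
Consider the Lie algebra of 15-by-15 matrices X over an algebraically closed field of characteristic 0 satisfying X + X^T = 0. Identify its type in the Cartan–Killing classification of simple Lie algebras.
B_7 (so(15))

This is so(15) with 15 odd, which has dimension 15(15-1)/2 = 105 and rank (15-1)/2 = 7. In the classification of classical Lie algebras, the orthogonal algebra so(2n+1) in an odd number of variables has type B_n; here n = 7, so the Dynkin diagram is a chain of 7 nodes with a double edge at one end; the terminal node there is the unique short simple root (B_7). Hence the type is B_7.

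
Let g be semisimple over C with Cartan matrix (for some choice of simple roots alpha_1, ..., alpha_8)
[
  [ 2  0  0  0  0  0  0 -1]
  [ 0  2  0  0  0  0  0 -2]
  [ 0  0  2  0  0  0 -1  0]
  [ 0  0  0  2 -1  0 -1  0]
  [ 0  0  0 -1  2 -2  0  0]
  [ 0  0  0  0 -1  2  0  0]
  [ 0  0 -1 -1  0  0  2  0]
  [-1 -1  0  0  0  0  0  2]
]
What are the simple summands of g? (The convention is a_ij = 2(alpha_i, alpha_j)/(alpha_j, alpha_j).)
B_5 (so(11)) + C_3 (sp(6))

The diagram associated to this matrix has two connected components: the simple roots {alpha_3, alpha_4, alpha_5, alpha_6, alpha_7} form a chain of 5 nodes with a double edge at one end; the terminal node there is the unique short simple root (B_5), and {alpha_1, alpha_2, alpha_8} form a chain of 3 nodes with a double edge at one end; the terminal node there is the unique long simple root (C_3). A semisimple Lie algebra decomposes uniquely as the direct sum of simple ideals, one per connected component of its Dynkin diagram, so g ≅ B_5 ⊕ C_3 (dimension 55 + 21 = 76).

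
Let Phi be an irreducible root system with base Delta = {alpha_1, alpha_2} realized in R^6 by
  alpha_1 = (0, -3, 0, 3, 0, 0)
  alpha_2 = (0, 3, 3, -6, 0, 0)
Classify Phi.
Compute the Cartan integers a_ij = 2(alpha_i, alpha_j)/(alpha_j, alpha_j); the resulting 2x2 Cartan matrix is
[[2, -1], [-3, 2]].
The roots have two lengths (squared-length ratio 3:1); the short ones are alpha_{1}. The associated Dynkin diagram is two nodes joined by a triple edge (G_2), so the type is G_2.

G_2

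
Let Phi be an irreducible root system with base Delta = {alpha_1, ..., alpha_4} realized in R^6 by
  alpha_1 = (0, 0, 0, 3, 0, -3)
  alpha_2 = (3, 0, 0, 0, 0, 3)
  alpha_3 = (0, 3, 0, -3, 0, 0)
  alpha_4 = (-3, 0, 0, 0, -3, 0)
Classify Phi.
type A_4

Compute the Cartan integers a_ij = 2(alpha_i, alpha_j)/(alpha_j, alpha_j); the resulting 4x4 Cartan matrix is
[[2, -1, -1, 0], [-1, 2, 0, -1], [-1, 0, 2, 0], [0, -1, 0, 2]].
All simple roots have the same length, so the diagram is simply laced. The associated Dynkin diagram is a chain of 4 nodes with single edges (A_4), so the type is A_4 (the algebra sl(5)).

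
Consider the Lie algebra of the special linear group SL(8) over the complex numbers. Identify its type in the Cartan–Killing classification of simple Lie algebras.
A_7 (sl(8))

This is sl(8), which has dimension 8^2 - 1 = 63 and rank 8 - 1 = 7 (a Cartan subalgebra is the diagonal traceless matrices). In the classification of classical Lie algebras, the special linear algebra sl(n+1) has type A_n; here n = 7, so the Dynkin diagram is a chain of 7 nodes with single edges (A_7). Hence the type is A_7.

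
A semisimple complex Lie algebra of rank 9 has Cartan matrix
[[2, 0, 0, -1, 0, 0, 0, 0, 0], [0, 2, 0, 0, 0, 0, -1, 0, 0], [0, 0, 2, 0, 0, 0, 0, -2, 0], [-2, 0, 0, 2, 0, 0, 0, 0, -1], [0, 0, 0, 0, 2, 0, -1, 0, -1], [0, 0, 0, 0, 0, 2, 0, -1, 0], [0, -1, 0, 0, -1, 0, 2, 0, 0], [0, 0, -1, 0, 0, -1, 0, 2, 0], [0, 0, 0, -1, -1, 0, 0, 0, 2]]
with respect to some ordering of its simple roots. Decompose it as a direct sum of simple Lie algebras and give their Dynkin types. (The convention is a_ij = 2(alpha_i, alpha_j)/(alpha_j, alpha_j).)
B_6 (so(13)) + C_3 (sp(6))

The diagram associated to this matrix has two connected components: the simple roots {alpha_1, alpha_2, alpha_4, alpha_5, alpha_7, alpha_9} form a chain of 6 nodes with a double edge at one end; the terminal node there is the unique short simple root (B_6), and {alpha_3, alpha_6, alpha_8} form a chain of 3 nodes with a double edge at one end; the terminal node there is the unique long simple root (C_3). A semisimple Lie algebra decomposes uniquely as the direct sum of simple ideals, one per connected component of its Dynkin diagram, so g ≅ B_6 ⊕ C_3 (dimension 78 + 21 = 99).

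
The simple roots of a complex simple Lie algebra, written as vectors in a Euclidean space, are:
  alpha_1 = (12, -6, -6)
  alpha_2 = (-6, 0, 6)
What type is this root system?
G2

Compute the Cartan integers a_ij = 2(alpha_i, alpha_j)/(alpha_j, alpha_j); the resulting 2x2 Cartan matrix is
[[2, -3], [-1, 2]].
The roots have two lengths (squared-length ratio 3:1); the short ones are alpha_{2}. The associated Dynkin diagram is two nodes joined by a triple edge (G_2), so the type is G_2.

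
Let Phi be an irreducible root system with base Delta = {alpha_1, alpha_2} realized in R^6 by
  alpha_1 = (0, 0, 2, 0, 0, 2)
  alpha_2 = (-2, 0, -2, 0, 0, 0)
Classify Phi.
Compute the Cartan integers a_ij = 2(alpha_i, alpha_j)/(alpha_j, alpha_j); the resulting 2x2 Cartan matrix is
[[2, -1], [-1, 2]].
All simple roots have the same length, so the diagram is simply laced. The associated Dynkin diagram is a chain of 2 nodes with single edges (A_2), so the type is A_2 (the algebra sl(3)).

A_2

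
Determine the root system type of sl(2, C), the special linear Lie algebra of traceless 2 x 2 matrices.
A1

This is sl(2), which has dimension 2^2 - 1 = 3 and rank 2 - 1 = 1 (a Cartan subalgebra is the diagonal traceless matrices). In the classification of classical Lie algebras, the special linear algebra sl(n+1) has type A_n; here n = 1, so the Dynkin diagram is a chain of 1 nodes with single edges (A_1). Hence the type is A_1.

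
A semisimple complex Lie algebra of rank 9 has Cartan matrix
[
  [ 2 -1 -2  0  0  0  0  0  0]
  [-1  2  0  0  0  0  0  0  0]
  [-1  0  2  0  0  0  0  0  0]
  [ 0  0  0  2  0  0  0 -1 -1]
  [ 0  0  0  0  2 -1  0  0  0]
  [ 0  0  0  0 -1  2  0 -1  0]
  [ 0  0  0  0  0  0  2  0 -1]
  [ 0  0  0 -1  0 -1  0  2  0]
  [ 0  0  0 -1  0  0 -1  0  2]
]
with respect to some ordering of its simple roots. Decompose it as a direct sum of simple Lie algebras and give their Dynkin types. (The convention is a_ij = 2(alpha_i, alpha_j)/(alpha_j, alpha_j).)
A_6 (sl(7)) ⊕ B_3 (so(7))

The diagram associated to this matrix has two connected components: the simple roots {alpha_4, alpha_5, alpha_6, alpha_7, alpha_8, alpha_9} form a chain of 6 nodes with single edges (A_6), and {alpha_1, alpha_2, alpha_3} form a chain of 3 nodes with a double edge at one end; the terminal node there is the unique short simple root (B_3). A semisimple Lie algebra decomposes uniquely as the direct sum of simple ideals, one per connected component of its Dynkin diagram, so g ≅ A_6 ⊕ B_3 (dimension 48 + 21 = 69).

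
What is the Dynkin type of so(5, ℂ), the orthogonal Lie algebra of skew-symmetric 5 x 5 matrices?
B_2

This is so(5) with 5 odd, which has dimension 5(5-1)/2 = 10 and rank (5-1)/2 = 2. In the classification of classical Lie algebras, the orthogonal algebra so(2n+1) in an odd number of variables has type B_n; here n = 2, so the Dynkin diagram is a chain of 2 nodes with a double edge at one end; the terminal node there is the unique short simple root (B_2). Hence the type is B_2.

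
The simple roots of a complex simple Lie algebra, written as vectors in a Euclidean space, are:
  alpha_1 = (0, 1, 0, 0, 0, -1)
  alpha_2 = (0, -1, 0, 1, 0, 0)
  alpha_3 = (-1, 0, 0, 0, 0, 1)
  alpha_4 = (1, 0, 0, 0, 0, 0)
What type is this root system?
Compute the Cartan integers a_ij = 2(alpha_i, alpha_j)/(alpha_j, alpha_j); the resulting 4x4 Cartan matrix is
[[2, -1, -1, 0], [-1, 2, 0, 0], [-1, 0, 2, -2], [0, 0, -1, 2]].
The roots have two lengths (squared-length ratio 2:1); the short ones are alpha_{4}. The associated Dynkin diagram is a chain of 4 nodes with a double edge at one end; the terminal node there is the unique short simple root (B_4), so the type is B_4 (the algebra so(9)).

B4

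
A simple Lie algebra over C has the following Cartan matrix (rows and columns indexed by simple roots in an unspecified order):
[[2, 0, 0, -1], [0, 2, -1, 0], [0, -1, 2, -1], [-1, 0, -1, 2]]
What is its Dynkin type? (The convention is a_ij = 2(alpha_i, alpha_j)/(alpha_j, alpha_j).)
A_4 (sl(5))

The matrix has rank 4 with 2's on the diagonal. Reading the off-diagonal entries as Dynkin edges (a single edge where a_ij = a_ji = -1; a double or triple edge where a_ij * a_ji = 2 or 3), the diagram is a chain of 4 nodes with single edges (A_4). One simple-root ordering that puts it in standard form is (alpha_2, alpha_3, alpha_4, alpha_1). So the algebra is type A_4, i.e. sl(5).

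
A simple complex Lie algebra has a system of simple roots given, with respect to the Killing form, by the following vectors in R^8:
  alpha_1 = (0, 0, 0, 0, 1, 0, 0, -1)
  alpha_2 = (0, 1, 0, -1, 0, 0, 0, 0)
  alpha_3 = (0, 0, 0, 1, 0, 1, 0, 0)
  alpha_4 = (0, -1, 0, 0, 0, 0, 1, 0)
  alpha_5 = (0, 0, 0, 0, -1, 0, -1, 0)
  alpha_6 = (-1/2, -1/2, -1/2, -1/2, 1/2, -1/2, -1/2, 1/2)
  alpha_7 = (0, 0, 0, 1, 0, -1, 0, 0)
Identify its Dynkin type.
type E_7

Compute the Cartan integers a_ij = 2(alpha_i, alpha_j)/(alpha_j, alpha_j); the resulting 7x7 Cartan matrix is
[[2, 0, 0, 0, -1, 0, 0], [0, 2, -1, -1, 0, 0, -1], [0, -1, 2, 0, 0, -1, 0], [0, -1, 0, 2, -1, 0, 0], [-1, 0, 0, -1, 2, 0, 0], [0, 0, -1, 0, 0, 2, 0], [0, -1, 0, 0, 0, 0, 2]].
All simple roots have the same length, so the diagram is simply laced. The associated Dynkin diagram is a chain of 6 nodes with one extra node attached to the third node from one end (E_7), so the type is E_7.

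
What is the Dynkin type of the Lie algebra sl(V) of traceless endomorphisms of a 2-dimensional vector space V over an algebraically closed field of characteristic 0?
This is sl(2), which has dimension 2^2 - 1 = 3 and rank 2 - 1 = 1 (a Cartan subalgebra is the diagonal traceless matrices). In the classification of classical Lie algebras, the special linear algebra sl(n+1) has type A_n; here n = 1, so the Dynkin diagram is a chain of 1 nodes with single edges (A_1). Hence the type is A_1.

A_1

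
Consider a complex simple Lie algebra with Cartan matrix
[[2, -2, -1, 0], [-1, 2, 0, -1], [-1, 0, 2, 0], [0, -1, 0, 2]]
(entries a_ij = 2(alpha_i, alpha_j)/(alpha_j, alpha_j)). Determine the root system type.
The matrix has rank 4 with 2's on the diagonal. Reading the off-diagonal entries as Dynkin edges (a single edge where a_ij = a_ji = -1; a double or triple edge where a_ij * a_ji = 2 or 3), the diagram is a chain of 4 nodes with a double edge between the middle two (F_4). One simple-root ordering that puts it in standard form is (alpha_3, alpha_1, alpha_2, alpha_4). So the algebra is type F_4.

F_4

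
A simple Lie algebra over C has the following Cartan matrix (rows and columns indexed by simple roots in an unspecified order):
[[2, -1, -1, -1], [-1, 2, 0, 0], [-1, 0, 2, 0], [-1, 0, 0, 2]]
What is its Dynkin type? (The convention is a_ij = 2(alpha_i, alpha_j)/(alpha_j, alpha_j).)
The matrix has rank 4 with 2's on the diagonal. Reading the off-diagonal entries as Dynkin edges (a single edge where a_ij = a_ji = -1; a double or triple edge where a_ij * a_ji = 2 or 3), the diagram is a chain of 2 nodes with a fork of two nodes at one end (D_4). One simple-root ordering that puts it in standard form is (alpha_3, alpha_1, alpha_4, alpha_2). So the algebra is type D_4, i.e. so(8).

type D_4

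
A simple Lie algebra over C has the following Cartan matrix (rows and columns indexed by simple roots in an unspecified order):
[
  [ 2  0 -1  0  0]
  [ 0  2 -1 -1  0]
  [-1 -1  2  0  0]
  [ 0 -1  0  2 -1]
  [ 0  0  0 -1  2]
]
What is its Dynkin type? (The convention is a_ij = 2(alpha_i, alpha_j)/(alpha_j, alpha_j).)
A_5 (sl(6))

The matrix has rank 5 with 2's on the diagonal. Reading the off-diagonal entries as Dynkin edges (a single edge where a_ij = a_ji = -1; a double or triple edge where a_ij * a_ji = 2 or 3), the diagram is a chain of 5 nodes with single edges (A_5). One simple-root ordering that puts it in standard form is (alpha_1, alpha_3, alpha_2, alpha_4, alpha_5). So the algebra is type A_5, i.e. sl(6).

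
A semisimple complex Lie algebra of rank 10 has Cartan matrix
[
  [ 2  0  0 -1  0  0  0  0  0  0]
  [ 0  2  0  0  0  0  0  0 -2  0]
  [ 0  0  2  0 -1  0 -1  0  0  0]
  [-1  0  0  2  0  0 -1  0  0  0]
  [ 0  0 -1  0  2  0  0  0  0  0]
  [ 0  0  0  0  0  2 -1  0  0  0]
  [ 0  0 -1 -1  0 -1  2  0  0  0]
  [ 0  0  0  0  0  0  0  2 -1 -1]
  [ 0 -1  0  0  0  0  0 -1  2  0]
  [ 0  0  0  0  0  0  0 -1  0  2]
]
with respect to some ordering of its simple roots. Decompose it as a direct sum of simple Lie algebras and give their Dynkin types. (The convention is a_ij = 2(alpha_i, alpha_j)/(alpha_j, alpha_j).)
The diagram associated to this matrix has two connected components: the simple roots {alpha_2, alpha_8, alpha_9, alpha_10} form a chain of 4 nodes with a double edge at one end; the terminal node there is the unique long simple root (C_4), and {alpha_1, alpha_3, alpha_4, alpha_5, alpha_6, alpha_7} form a chain of 5 nodes with one extra node attached to the third node from one end (E_6). A semisimple Lie algebra decomposes uniquely as the direct sum of simple ideals, one per connected component of its Dynkin diagram, so g ≅ C_4 ⊕ E_6 (dimension 36 + 78 = 114).

C4 + E6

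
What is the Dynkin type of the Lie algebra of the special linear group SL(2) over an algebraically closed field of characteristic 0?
A1

This is sl(2), which has dimension 2^2 - 1 = 3 and rank 2 - 1 = 1 (a Cartan subalgebra is the diagonal traceless matrices). In the classification of classical Lie algebras, the special linear algebra sl(n+1) has type A_n; here n = 1, so the Dynkin diagram is a chain of 1 nodes with single edges (A_1). Hence the type is A_1.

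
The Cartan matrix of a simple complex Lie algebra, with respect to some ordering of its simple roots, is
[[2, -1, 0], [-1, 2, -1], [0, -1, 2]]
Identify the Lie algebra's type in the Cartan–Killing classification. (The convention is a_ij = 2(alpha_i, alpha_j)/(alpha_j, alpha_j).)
A_3 (sl(4))

The matrix has rank 3 with 2's on the diagonal. Reading the off-diagonal entries as Dynkin edges (a single edge where a_ij = a_ji = -1; a double or triple edge where a_ij * a_ji = 2 or 3), the diagram is a chain of 3 nodes with single edges (A_3). One simple-root ordering that puts it in standard form is (alpha_3, alpha_2, alpha_1). So the algebra is type A_3, i.e. sl(4).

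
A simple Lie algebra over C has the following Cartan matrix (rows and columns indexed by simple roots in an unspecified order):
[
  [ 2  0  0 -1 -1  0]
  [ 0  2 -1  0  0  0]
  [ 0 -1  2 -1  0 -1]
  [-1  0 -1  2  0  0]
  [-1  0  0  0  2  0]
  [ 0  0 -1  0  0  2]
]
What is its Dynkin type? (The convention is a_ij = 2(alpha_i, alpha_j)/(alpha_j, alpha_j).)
D_6 (so(12))

The matrix has rank 6 with 2's on the diagonal. Reading the off-diagonal entries as Dynkin edges (a single edge where a_ij = a_ji = -1; a double or triple edge where a_ij * a_ji = 2 or 3), the diagram is a chain of 4 nodes with a fork of two nodes at one end (D_6). One simple-root ordering that puts it in standard form is (alpha_5, alpha_1, alpha_4, alpha_3, alpha_2, alpha_6). So the algebra is type D_6, i.e. so(12).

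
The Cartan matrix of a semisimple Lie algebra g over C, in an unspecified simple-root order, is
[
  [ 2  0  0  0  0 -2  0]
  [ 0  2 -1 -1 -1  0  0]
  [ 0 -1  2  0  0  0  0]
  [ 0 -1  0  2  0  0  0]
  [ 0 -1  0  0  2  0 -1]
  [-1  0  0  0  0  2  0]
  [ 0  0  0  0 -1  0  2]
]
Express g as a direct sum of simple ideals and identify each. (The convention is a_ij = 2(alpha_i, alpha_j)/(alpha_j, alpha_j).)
B2 ⊕ D5

The diagram associated to this matrix has two connected components: the simple roots {alpha_1, alpha_6} form a chain of 2 nodes with a double edge at one end; the terminal node there is the unique short simple root (B_2), and {alpha_2, alpha_3, alpha_4, alpha_5, alpha_7} form a chain of 3 nodes with a fork of two nodes at one end (D_5). A semisimple Lie algebra decomposes uniquely as the direct sum of simple ideals, one per connected component of its Dynkin diagram, so g ≅ B_2 ⊕ D_5 (dimension 10 + 45 = 55).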